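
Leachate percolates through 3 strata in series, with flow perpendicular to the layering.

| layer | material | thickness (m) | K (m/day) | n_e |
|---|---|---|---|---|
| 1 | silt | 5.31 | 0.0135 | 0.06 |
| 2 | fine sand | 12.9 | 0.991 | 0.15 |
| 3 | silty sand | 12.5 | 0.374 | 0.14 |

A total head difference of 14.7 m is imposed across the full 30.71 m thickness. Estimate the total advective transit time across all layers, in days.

With flow normal to the layers, continuity requires the same specific discharge q through every layer.
Σ(b_i/K_i) = 5.31/0.0135 + 12.9/0.991 + 12.5/0.374 = 439.8 d.
q = Δh / Σ(b_i/K_i) = 14.7 / 439.8 = 0.03343 m/day.
In each layer the seepage velocity is v_i = q/n_i, so the layer transit time is t_i = b_i·n_i / q:
  layer 1 (silt): t_1 = 5.31 × 0.06 / 0.03343 = 9.531 d
  layer 2 (fine sand): t_2 = 12.9 × 0.15 / 0.03343 = 57.89 d
  layer 3 (silty sand): t_3 = 12.5 × 0.14 / 0.03343 = 52.35 d
Total t = Σ t_i = 119.8 days.

120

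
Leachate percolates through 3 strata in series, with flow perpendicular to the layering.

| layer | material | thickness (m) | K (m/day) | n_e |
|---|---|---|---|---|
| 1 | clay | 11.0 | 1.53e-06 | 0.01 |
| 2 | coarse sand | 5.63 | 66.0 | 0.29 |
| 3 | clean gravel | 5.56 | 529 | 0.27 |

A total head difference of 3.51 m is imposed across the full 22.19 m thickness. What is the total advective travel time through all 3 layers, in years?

With flow normal to the layers, continuity requires the same specific discharge q through every layer.
Σ(b_i/K_i) = 11.0/1.53e-06 + 5.63/66.0 + 5.56/529 = 7.190e+06 d.
q = Δh / Σ(b_i/K_i) = 3.51 / 7.190e+06 = 4.882e-07 m/day.
In each layer the seepage velocity is v_i = q/n_i, so the layer transit time is t_i = b_i·n_i / q:
  layer 1 (clay): t_1 = 11.0 × 0.01 / 4.882e-07 = 2.253e+05 d
  layer 2 (coarse sand): t_2 = 5.63 × 0.29 / 4.882e-07 = 3.344e+06 d
  layer 3 (clean gravel): t_3 = 5.56 × 0.27 / 4.882e-07 = 3.075e+06 d
Total t = Σ t_i = 6.644e+06 days = 18192 years.

18200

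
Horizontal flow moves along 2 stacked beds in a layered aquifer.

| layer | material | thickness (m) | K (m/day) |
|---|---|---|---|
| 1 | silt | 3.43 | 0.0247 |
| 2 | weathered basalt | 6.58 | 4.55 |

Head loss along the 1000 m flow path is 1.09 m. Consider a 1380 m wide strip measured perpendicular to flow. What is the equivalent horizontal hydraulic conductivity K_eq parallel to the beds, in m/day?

3.00

Flow is parallel to layering, so each bed carries its own Darcy discharge and the transmissivities add.
Σ(K_i·b_i) = 0.0247×3.43 + 4.55×6.58 = 30.02 m²/day.
Total thickness b = 10.01 m, so K_eq = Σ(K_i·b_i)/b = 2.999 m/day.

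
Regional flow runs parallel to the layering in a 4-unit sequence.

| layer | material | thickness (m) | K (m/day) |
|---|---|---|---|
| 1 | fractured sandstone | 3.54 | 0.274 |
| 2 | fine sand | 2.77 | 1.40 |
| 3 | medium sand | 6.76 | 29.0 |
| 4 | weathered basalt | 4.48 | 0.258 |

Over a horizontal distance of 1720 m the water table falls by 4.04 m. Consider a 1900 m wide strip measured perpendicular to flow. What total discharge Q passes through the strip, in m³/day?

902

Flow is parallel to layering, so each bed carries its own Darcy discharge and the transmissivities add.
Σ(K_i·b_i) = 0.274×3.54 + 1.40×2.77 + 29.0×6.76 + 0.258×4.48 = 202.0 m²/day.
Hydraulic gradient i = Δh / L = 4.04 / 1720 = 0.002349.
Q = Σ(K_i·b_i) · W · i = 202.0 × 1900 × 0.002349 = 901.7 m³/day.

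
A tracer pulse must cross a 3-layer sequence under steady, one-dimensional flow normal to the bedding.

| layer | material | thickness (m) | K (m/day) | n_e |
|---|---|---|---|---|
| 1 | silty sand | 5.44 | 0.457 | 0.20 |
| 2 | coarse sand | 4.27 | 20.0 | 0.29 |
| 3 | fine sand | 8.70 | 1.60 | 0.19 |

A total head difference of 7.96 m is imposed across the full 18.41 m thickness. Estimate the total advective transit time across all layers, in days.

With flow normal to the layers, continuity requires the same specific discharge q through every layer.
Σ(b_i/K_i) = 5.44/0.457 + 4.27/20.0 + 8.70/1.60 = 17.55 d.
q = Δh / Σ(b_i/K_i) = 7.96 / 17.55 = 0.4534 m/day.
In each layer the seepage velocity is v_i = q/n_i, so the layer transit time is t_i = b_i·n_i / q:
  layer 1 (silty sand): t_1 = 5.44 × 0.20 / 0.4534 = 2.399 d
  layer 2 (coarse sand): t_2 = 4.27 × 0.29 / 0.4534 = 2.731 d
  layer 3 (fine sand): t_3 = 8.70 × 0.19 / 0.4534 = 3.645 d
Total t = Σ t_i = 8.776 days.

8.78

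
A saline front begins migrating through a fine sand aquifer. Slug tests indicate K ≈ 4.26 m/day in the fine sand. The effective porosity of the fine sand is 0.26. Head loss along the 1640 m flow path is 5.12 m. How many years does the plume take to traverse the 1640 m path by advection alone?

Hydraulic gradient i = Δh / L = 5.12 / 1640 = 0.003122.
Darcy flux q = K · i = 4.260 × 0.003122 = 0.01330 m/day.
Seepage velocity v = q / n_e = 0.01330 / 0.26 = 0.05115 m/day.
Travel time t = L / v = 1640 / 0.05115 = 32061 days = 87.78 years.

87.8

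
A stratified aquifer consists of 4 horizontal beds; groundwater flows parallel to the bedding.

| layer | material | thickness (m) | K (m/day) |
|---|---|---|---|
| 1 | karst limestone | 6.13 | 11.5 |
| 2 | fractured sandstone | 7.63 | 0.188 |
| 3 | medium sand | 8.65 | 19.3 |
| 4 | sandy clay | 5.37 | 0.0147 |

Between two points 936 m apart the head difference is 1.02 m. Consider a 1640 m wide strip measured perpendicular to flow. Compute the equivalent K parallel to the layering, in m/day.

8.60

Flow is parallel to layering, so each bed carries its own Darcy discharge and the transmissivities add.
Σ(K_i·b_i) = 11.5×6.13 + 0.188×7.63 + 19.3×8.65 + 0.0147×5.37 = 239.0 m²/day.
Total thickness b = 27.78 m, so K_eq = Σ(K_i·b_i)/b = 8.602 m/day.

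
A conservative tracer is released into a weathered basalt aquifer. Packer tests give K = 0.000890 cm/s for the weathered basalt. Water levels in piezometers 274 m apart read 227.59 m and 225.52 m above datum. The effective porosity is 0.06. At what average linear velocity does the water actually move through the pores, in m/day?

Convert K: 0.000890 cm/s × 864 = 0.7690 m/day.
Hydraulic gradient i = (227.59 − 225.52) / 274 = 2.07 / 274 = 0.007555.
Darcy flux q = K · i = 0.7690 × 0.007555 = 0.005809 m/day.
Seepage velocity v = q / n_e = 0.005809 / 0.06 = 0.09682 m/day.

0.0968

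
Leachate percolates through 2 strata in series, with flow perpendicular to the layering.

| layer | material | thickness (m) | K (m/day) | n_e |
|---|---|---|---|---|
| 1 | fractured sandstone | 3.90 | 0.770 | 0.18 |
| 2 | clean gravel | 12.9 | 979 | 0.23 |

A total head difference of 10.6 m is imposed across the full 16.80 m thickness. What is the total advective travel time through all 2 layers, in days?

1.76

With flow normal to the layers, continuity requires the same specific discharge q through every layer.
Σ(b_i/K_i) = 3.90/0.770 + 12.9/979 = 5.078 d.
q = Δh / Σ(b_i/K_i) = 10.6 / 5.078 = 2.087 m/day.
In each layer the seepage velocity is v_i = q/n_i, so the layer transit time is t_i = b_i·n_i / q:
  layer 1 (fractured sandstone): t_1 = 3.90 × 0.18 / 2.087 = 0.3363 d
  layer 2 (clean gravel): t_2 = 12.9 × 0.23 / 2.087 = 1.421 d
Total t = Σ t_i = 1.758 days.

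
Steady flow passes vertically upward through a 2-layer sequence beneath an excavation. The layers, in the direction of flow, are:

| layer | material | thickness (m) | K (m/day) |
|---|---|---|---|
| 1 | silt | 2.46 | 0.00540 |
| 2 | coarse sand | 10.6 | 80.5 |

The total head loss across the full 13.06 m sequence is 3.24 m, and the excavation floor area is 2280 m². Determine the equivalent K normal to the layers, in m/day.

Flow is perpendicular to layering, so the layers act in series and the equivalent K is the thickness-weighted harmonic mean.
Total thickness L = 2.46 + 10.6 = 13.06 m.
Σ(b_i/K_i) = 2.46/0.00540 + 10.6/80.5 = 455.7 d.
K_eq = L / Σ(b_i/K_i) = 13.06 / 455.7 = 0.02866 m/day.

0.0287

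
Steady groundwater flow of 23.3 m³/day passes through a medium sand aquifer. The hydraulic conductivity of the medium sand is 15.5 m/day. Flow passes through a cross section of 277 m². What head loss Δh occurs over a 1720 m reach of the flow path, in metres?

From Q = K·A·i, i = Q / (K·A) = 23.3 / (15.50 × 277.0) = 0.005427.
Head loss Δh = i · L = 0.005427 × 1720 = 9.334 m.

9.33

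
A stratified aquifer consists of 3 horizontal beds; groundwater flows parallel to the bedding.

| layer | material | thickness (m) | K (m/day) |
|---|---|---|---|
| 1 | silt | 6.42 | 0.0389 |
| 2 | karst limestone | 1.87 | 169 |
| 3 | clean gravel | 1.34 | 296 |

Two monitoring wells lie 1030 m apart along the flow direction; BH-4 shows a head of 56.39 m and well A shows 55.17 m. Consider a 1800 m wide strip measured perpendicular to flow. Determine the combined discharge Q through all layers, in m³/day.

Flow is parallel to layering, so each bed carries its own Darcy discharge and the transmissivities add.
Σ(K_i·b_i) = 0.0389×6.42 + 169×1.87 + 296×1.34 = 712.9 m²/day.
Hydraulic gradient i = (56.39 − 55.17) / 1030 = 1.22 / 1030 = 0.001184.
Q = Σ(K_i·b_i) · W · i = 712.9 × 1800 × 0.001184 = 1520 m³/day.

1520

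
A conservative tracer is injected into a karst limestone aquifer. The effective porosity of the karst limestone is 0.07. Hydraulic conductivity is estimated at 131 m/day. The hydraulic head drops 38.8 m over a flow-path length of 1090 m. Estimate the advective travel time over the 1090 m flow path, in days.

Hydraulic gradient i = Δh / L = 38.8 / 1090 = 0.03560.
Darcy flux q = K · i = 131.0 × 0.03560 = 4.663 m/day.
Seepage velocity v = q / n_e = 4.663 / 0.07 = 66.62 m/day.
Travel time t = L / v = 1090 / 66.62 = 16.36 days.

16.4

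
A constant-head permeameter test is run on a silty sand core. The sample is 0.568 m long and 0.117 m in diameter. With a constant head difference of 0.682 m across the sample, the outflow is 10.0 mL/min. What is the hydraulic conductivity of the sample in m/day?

Cross-sectional area A = π·(d/2)² = π × (0.117/2)² = 0.01075 m².
Convert discharge: 10.0 mL/min = 1.667e-07 m³/s.
Darcy's law rearranged: K = Q·L / (A·Δh) = 1.667e-07 × 0.568 / (0.01075 × 0.682) = 1.291e-05 m/s = 1.115 m/day.

1.12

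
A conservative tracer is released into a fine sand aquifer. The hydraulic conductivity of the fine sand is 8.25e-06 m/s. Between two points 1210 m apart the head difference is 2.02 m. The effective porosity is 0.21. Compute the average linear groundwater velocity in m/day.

0.00567

Convert K: 8.25e-06 m/s × 86400 = 0.7128 m/day.
Hydraulic gradient i = Δh / L = 2.02 / 1210 = 0.001669.
Darcy flux q = K · i = 0.7128 × 0.001669 = 0.001190 m/day.
Seepage velocity v = q / n_e = 0.001190 / 0.21 = 0.005666 m/day.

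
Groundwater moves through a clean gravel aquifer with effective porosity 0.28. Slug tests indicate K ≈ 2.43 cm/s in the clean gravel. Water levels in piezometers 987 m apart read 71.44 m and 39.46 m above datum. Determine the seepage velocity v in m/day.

Convert K: 2.43 cm/s × 864 = 2100 m/day.
Hydraulic gradient i = (71.44 − 39.46) / 987 = 31.98 / 987 = 0.03240.
Darcy flux q = K · i = 2100 × 0.03240 = 68.03 m/day.
Seepage velocity v = q / n_e = 68.03 / 0.28 = 243.0 m/day.

243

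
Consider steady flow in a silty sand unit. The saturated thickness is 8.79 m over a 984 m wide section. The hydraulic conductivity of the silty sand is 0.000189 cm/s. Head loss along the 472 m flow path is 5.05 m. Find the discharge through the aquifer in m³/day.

15.1

Convert K: 0.000189 cm/s × 864 = 0.1633 m/day.
Cross-sectional area A = 984 × 8.79 = 8649 m².
Hydraulic gradient i = Δh / L = 5.05 / 472 = 0.01070.
Darcy's law: Q = K · A · i = 0.1633 × 8649 × 0.01070 = 15.11 m³/day.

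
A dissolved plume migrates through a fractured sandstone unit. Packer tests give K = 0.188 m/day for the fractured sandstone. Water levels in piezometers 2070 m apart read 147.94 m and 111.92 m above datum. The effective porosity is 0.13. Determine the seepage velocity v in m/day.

0.0252

Hydraulic gradient i = (147.94 − 111.92) / 2070 = 36.02 / 2070 = 0.01740.
Darcy flux q = K · i = 0.1880 × 0.01740 = 0.003271 m/day.
Seepage velocity v = q / n_e = 0.003271 / 0.13 = 0.02516 m/day.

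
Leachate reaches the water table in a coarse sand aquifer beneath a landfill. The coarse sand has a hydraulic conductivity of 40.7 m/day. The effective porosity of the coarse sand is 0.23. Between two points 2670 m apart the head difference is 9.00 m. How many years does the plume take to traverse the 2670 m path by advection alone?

12.3

Hydraulic gradient i = Δh / L = 9.00 / 2670 = 0.003371.
Darcy flux q = K · i = 40.70 × 0.003371 = 0.1372 m/day.
Seepage velocity v = q / n_e = 0.1372 / 0.23 = 0.5965 m/day.
Travel time t = L / v = 2670 / 0.5965 = 4476 days = 12.26 years.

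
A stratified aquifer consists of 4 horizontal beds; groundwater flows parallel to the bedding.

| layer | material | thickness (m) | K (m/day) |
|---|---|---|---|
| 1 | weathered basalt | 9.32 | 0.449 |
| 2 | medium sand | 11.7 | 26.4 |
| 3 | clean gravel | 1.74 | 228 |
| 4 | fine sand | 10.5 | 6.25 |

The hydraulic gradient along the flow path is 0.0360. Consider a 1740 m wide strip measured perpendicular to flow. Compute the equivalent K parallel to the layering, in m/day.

Flow is parallel to layering, so each bed carries its own Darcy discharge and the transmissivities add.
Σ(K_i·b_i) = 0.449×9.32 + 26.4×11.7 + 228×1.74 + 6.25×10.5 = 775.4 m²/day.
Total thickness b = 33.26 m, so K_eq = Σ(K_i·b_i)/b = 23.31 m/day.

23.3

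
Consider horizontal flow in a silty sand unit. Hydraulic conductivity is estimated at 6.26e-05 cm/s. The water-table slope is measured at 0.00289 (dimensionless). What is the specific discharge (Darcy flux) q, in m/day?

Convert K: 6.26e-05 cm/s × 864 = 0.05409 m/day.
Hydraulic gradient i = 0.00289.
Specific discharge q = K · i = 0.05409 × 0.002890 = 0.0001563 m/day.

0.000156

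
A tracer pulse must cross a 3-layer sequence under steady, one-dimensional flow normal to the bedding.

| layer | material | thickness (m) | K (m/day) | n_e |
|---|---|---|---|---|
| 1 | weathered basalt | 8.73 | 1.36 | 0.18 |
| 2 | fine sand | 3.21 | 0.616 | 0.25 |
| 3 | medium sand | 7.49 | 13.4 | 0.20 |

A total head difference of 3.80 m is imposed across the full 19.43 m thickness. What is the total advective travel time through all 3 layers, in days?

12.4

With flow normal to the layers, continuity requires the same specific discharge q through every layer.
Σ(b_i/K_i) = 8.73/1.36 + 3.21/0.616 + 7.49/13.4 = 12.19 d.
q = Δh / Σ(b_i/K_i) = 3.80 / 12.19 = 0.3118 m/day.
In each layer the seepage velocity is v_i = q/n_i, so the layer transit time is t_i = b_i·n_i / q:
  layer 1 (weathered basalt): t_1 = 8.73 × 0.18 / 0.3118 = 5.041 d
  layer 2 (fine sand): t_2 = 3.21 × 0.25 / 0.3118 = 2.574 d
  layer 3 (medium sand): t_3 = 7.49 × 0.20 / 0.3118 = 4.805 d
Total t = Σ t_i = 12.42 days.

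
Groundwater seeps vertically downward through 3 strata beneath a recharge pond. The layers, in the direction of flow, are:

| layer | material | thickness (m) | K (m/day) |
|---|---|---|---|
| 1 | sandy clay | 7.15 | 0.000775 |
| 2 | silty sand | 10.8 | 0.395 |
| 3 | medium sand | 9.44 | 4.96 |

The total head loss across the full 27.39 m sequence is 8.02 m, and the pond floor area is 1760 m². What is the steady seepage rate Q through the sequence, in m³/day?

1.53

Flow is perpendicular to layering, so the layers act in series and the equivalent K is the thickness-weighted harmonic mean.
Total thickness L = 7.15 + 10.8 + 9.44 = 27.39 m.
Σ(b_i/K_i) = 7.15/0.000775 + 10.8/0.395 + 9.44/4.96 = 9255 d.
K_eq = L / Σ(b_i/K_i) = 27.39 / 9255 = 0.002959 m/day.
Q = K_eq · A · (Δh/L) = 0.002959 × 1760 × (8.02/27.39) = 1.525 m³/day.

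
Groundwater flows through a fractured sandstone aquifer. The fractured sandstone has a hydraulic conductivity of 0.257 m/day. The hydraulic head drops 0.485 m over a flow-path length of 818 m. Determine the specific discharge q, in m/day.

0.000152

Hydraulic gradient i = Δh / L = 0.485 / 818 = 0.0005929.
Specific discharge q = K · i = 0.2570 × 0.0005929 = 0.0001524 m/day.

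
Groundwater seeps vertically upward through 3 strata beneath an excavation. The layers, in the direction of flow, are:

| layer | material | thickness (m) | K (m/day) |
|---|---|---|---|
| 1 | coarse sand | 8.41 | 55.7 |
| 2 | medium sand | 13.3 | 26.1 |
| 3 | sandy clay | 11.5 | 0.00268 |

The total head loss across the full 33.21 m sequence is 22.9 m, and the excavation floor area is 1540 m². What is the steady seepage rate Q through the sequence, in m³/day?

Flow is perpendicular to layering, so the layers act in series and the equivalent K is the thickness-weighted harmonic mean.
Total thickness L = 8.41 + 13.3 + 11.5 = 33.21 m.
Σ(b_i/K_i) = 8.41/55.7 + 13.3/26.1 + 11.5/0.00268 = 4292 d.
K_eq = L / Σ(b_i/K_i) = 33.21 / 4292 = 0.007738 m/day.
Q = K_eq · A · (Δh/L) = 0.007738 × 1540 × (22.9/33.21) = 8.217 m³/day.

8.22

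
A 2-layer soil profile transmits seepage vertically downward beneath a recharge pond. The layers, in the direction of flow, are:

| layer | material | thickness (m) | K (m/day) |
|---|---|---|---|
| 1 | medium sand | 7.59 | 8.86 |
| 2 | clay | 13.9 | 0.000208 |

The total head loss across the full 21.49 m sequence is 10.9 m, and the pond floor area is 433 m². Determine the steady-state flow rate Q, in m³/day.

Flow is perpendicular to layering, so the layers act in series and the equivalent K is the thickness-weighted harmonic mean.
Total thickness L = 7.59 + 13.9 = 21.49 m.
Σ(b_i/K_i) = 7.59/8.86 + 13.9/0.000208 = 66828 d.
K_eq = L / Σ(b_i/K_i) = 21.49 / 66828 = 0.0003216 m/day.
Q = K_eq · A · (Δh/L) = 0.0003216 × 433 × (10.9/21.49) = 0.07062 m³/day.

0.0706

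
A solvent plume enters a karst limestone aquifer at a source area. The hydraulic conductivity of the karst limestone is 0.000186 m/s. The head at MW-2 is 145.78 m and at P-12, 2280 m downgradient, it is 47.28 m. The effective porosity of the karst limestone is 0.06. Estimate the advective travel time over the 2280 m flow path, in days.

197

Convert K: 0.000186 m/s × 86400 = 16.07 m/day.
Hydraulic gradient i = (145.78 − 47.28) / 2280 = 98.5 / 2280 = 0.04320.
Darcy flux q = K · i = 16.07 × 0.04320 = 0.6943 m/day.
Seepage velocity v = q / n_e = 0.6943 / 0.06 = 11.57 m/day.
Travel time t = L / v = 2280 / 11.57 = 197.0 days.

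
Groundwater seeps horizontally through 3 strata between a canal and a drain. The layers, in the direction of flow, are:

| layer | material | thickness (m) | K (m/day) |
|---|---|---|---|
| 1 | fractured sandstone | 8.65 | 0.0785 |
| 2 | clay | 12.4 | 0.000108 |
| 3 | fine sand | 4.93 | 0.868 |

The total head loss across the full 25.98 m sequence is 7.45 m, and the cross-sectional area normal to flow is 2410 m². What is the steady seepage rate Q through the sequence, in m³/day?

Flow is perpendicular to layering, so the layers act in series and the equivalent K is the thickness-weighted harmonic mean.
Total thickness L = 8.65 + 12.4 + 4.93 = 25.98 m.
Σ(b_i/K_i) = 8.65/0.0785 + 12.4/0.000108 + 4.93/0.868 = 1.149e+05 d.
K_eq = L / Σ(b_i/K_i) = 25.98 / 1.149e+05 = 0.0002260 m/day.
Q = K_eq · A · (Δh/L) = 0.0002260 × 2410 × (7.45/25.98) = 0.1562 m³/day.

0.156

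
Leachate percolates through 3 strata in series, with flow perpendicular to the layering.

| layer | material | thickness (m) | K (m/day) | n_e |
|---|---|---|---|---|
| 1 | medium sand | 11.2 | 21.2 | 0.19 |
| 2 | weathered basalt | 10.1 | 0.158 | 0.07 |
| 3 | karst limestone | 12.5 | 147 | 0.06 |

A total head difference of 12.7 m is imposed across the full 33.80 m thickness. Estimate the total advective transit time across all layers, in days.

With flow normal to the layers, continuity requires the same specific discharge q through every layer.
Σ(b_i/K_i) = 11.2/21.2 + 10.1/0.158 + 12.5/147 = 64.54 d.
q = Δh / Σ(b_i/K_i) = 12.7 / 64.54 = 0.1968 m/day.
In each layer the seepage velocity is v_i = q/n_i, so the layer transit time is t_i = b_i·n_i / q:
  layer 1 (medium sand): t_1 = 11.2 × 0.19 / 0.1968 = 10.81 d
  layer 2 (weathered basalt): t_2 = 10.1 × 0.07 / 0.1968 = 3.593 d
  layer 3 (karst limestone): t_3 = 12.5 × 0.06 / 0.1968 = 3.811 d
Total t = Σ t_i = 18.22 days.

18.2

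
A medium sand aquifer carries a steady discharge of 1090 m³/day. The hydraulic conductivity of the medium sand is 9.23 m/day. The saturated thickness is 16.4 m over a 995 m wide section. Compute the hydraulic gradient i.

Cross-sectional area A = 995 × 16.4 = 16318 m².
From Q = K·A·i, i = Q / (K·A) = 1090 / (9.230 × 16318) = 0.007237.

0.00724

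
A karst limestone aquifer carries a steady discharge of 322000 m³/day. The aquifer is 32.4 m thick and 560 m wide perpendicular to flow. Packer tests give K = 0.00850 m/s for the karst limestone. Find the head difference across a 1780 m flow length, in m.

Convert K: 0.00850 m/s × 86400 = 734.4 m/day.
Cross-sectional area A = 560 × 32.4 = 18144 m².
From Q = K·A·i, i = Q / (K·A) = 322000 / (734.4 × 18144) = 0.02417.
Head loss Δh = i · L = 0.02417 × 1780 = 43.01 m.

43.0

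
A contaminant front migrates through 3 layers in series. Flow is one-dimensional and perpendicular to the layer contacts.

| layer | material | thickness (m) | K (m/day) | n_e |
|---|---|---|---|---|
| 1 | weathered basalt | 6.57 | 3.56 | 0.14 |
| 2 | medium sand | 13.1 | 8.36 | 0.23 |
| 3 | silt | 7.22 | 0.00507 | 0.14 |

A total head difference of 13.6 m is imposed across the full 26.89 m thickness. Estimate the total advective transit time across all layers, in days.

519

With flow normal to the layers, continuity requires the same specific discharge q through every layer.
Σ(b_i/K_i) = 6.57/3.56 + 13.1/8.36 + 7.22/0.00507 = 1427 d.
q = Δh / Σ(b_i/K_i) = 13.6 / 1427 = 0.009527 m/day.
In each layer the seepage velocity is v_i = q/n_i, so the layer transit time is t_i = b_i·n_i / q:
  layer 1 (weathered basalt): t_1 = 6.57 × 0.14 / 0.009527 = 96.54 d
  layer 2 (medium sand): t_2 = 13.1 × 0.23 / 0.009527 = 316.2 d
  layer 3 (silt): t_3 = 7.22 × 0.14 / 0.009527 = 106.1 d
Total t = Σ t_i = 518.9 days.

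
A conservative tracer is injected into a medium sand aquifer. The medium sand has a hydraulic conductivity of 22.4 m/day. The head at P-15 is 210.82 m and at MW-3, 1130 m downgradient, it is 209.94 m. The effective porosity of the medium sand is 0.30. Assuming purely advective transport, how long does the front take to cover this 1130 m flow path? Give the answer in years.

53.2

Hydraulic gradient i = (210.82 − 209.94) / 1130 = 0.88 / 1130 = 0.0007788.
Darcy flux q = K · i = 22.40 × 0.0007788 = 0.01744 m/day.
Seepage velocity v = q / n_e = 0.01744 / 0.30 = 0.05815 m/day.
Travel time t = L / v = 1130 / 0.05815 = 19433 days = 53.21 years.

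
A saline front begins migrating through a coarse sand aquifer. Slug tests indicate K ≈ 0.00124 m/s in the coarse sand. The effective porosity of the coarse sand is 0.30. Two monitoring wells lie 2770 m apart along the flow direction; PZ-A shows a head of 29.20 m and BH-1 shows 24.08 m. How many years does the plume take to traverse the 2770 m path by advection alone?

11.5

Convert K: 0.00124 m/s × 86400 = 107.1 m/day.
Hydraulic gradient i = (29.20 − 24.08) / 2770 = 5.12 / 2770 = 0.001848.
Darcy flux q = K · i = 107.1 × 0.001848 = 0.1980 m/day.
Seepage velocity v = q / n_e = 0.1980 / 0.30 = 0.6601 m/day.
Travel time t = L / v = 2770 / 0.6601 = 4196 days = 11.49 years.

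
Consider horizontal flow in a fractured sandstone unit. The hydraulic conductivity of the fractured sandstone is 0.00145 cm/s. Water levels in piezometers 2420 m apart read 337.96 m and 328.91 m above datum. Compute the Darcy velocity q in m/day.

0.00469

Convert K: 0.00145 cm/s × 864 = 1.253 m/day.
Hydraulic gradient i = (337.96 − 328.91) / 2420 = 9.05 / 2420 = 0.003740.
Specific discharge q = K · i = 1.253 × 0.003740 = 0.004685 m/day.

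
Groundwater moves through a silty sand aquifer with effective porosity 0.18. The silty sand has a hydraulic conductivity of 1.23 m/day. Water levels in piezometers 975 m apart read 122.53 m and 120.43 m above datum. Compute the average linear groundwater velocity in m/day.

Hydraulic gradient i = (122.53 − 120.43) / 975 = 2.1 / 975 = 0.002154.
Darcy flux q = K · i = 1.230 × 0.002154 = 0.002649 m/day.
Seepage velocity v = q / n_e = 0.002649 / 0.18 = 0.01472 m/day.

0.0147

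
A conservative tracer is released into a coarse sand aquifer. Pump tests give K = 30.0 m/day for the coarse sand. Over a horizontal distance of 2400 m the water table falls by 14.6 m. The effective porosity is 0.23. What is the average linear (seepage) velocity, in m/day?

0.793

Hydraulic gradient i = Δh / L = 14.6 / 2400 = 0.006083.
Darcy flux q = K · i = 30.00 × 0.006083 = 0.1825 m/day.
Seepage velocity v = q / n_e = 0.1825 / 0.23 = 0.7935 m/day.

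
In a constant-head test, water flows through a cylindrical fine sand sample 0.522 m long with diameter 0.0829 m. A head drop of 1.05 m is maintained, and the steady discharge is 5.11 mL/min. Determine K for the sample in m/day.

Cross-sectional area A = π·(d/2)² = π × (0.0829/2)² = 0.005398 m².
Convert discharge: 5.11 mL/min = 8.517e-08 m³/s.
Darcy's law rearranged: K = Q·L / (A·Δh) = 8.517e-08 × 0.522 / (0.005398 × 1.05) = 7.844e-06 m/s = 0.6777 m/day.

0.678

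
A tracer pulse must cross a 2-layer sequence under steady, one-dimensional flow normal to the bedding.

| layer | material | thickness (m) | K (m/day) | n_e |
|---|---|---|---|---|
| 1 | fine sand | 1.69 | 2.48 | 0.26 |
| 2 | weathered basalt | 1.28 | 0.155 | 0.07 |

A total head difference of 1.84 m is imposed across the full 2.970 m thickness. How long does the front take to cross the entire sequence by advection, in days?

2.57

With flow normal to the layers, continuity requires the same specific discharge q through every layer.
Σ(b_i/K_i) = 1.69/2.48 + 1.28/0.155 = 8.940 d.
q = Δh / Σ(b_i/K_i) = 1.84 / 8.940 = 0.2058 m/day.
In each layer the seepage velocity is v_i = q/n_i, so the layer transit time is t_i = b_i·n_i / q:
  layer 1 (fine sand): t_1 = 1.69 × 0.26 / 0.2058 = 2.135 d
  layer 2 (weathered basalt): t_2 = 1.28 × 0.07 / 0.2058 = 0.4353 d
Total t = Σ t_i = 2.570 days.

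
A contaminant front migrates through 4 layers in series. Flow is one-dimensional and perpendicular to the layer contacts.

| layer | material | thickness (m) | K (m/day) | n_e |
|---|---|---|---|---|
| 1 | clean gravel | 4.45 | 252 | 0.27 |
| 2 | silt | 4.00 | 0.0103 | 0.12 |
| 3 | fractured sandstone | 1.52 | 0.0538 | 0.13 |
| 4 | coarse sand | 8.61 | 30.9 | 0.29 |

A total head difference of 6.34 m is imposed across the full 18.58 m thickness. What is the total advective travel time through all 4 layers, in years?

0.788

With flow normal to the layers, continuity requires the same specific discharge q through every layer.
Σ(b_i/K_i) = 4.45/252 + 4.00/0.0103 + 1.52/0.0538 + 8.61/30.9 = 416.9 d.
q = Δh / Σ(b_i/K_i) = 6.34 / 416.9 = 0.01521 m/day.
In each layer the seepage velocity is v_i = q/n_i, so the layer transit time is t_i = b_i·n_i / q:
  layer 1 (clean gravel): t_1 = 4.45 × 0.27 / 0.01521 = 79.01 d
  layer 2 (silt): t_2 = 4.00 × 0.12 / 0.01521 = 31.56 d
  layer 3 (fractured sandstone): t_3 = 1.52 × 0.13 / 0.01521 = 12.99 d
  layer 4 (coarse sand): t_4 = 8.61 × 0.29 / 0.01521 = 164.2 d
Total t = Σ t_i = 287.8 days = 0.7878 years.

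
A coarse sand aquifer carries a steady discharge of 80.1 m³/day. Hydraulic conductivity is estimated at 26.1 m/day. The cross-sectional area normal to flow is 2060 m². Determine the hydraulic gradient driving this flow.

0.00149

From Q = K·A·i, i = Q / (K·A) = 80.1 / (26.10 × 2060) = 0.001490.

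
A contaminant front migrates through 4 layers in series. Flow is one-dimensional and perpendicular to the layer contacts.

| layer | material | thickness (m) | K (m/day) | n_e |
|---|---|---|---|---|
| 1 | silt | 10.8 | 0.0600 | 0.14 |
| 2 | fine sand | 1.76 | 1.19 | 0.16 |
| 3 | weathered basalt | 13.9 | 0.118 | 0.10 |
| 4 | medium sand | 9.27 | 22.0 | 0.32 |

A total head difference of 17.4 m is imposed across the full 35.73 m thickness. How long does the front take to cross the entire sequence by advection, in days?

With flow normal to the layers, continuity requires the same specific discharge q through every layer.
Σ(b_i/K_i) = 10.8/0.0600 + 1.76/1.19 + 13.9/0.118 + 9.27/22.0 = 299.7 d.
q = Δh / Σ(b_i/K_i) = 17.4 / 299.7 = 0.05806 m/day.
In each layer the seepage velocity is v_i = q/n_i, so the layer transit time is t_i = b_i·n_i / q:
  layer 1 (silt): t_1 = 10.8 × 0.14 / 0.05806 = 26.04 d
  layer 2 (fine sand): t_2 = 1.76 × 0.16 / 0.05806 = 4.850 d
  layer 3 (weathered basalt): t_3 = 13.9 × 0.10 / 0.05806 = 23.94 d
  layer 4 (medium sand): t_4 = 9.27 × 0.32 / 0.05806 = 51.09 d
Total t = Σ t_i = 105.9 days.

106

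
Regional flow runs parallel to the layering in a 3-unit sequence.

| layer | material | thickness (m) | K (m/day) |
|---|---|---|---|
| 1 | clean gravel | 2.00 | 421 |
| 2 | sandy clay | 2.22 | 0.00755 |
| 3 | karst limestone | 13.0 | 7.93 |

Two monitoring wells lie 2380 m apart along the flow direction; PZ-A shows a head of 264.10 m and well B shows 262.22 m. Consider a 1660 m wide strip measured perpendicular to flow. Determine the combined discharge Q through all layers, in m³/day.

Flow is parallel to layering, so each bed carries its own Darcy discharge and the transmissivities add.
Σ(K_i·b_i) = 421×2.00 + 0.00755×2.22 + 7.93×13.0 = 945.1 m²/day.
Hydraulic gradient i = (264.10 − 262.22) / 2380 = 1.88 / 2380 = 0.0007899.
Q = Σ(K_i·b_i) · W · i = 945.1 × 1660 × 0.0007899 = 1239 m³/day.

1240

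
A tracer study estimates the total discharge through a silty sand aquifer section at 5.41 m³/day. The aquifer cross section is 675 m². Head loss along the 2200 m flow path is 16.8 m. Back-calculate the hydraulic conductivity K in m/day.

Hydraulic gradient i = Δh / L = 16.8 / 2200 = 0.007636.
From Q = K·A·i, K = Q / (A·i) = 5.41 / (675.0 × 0.007636) = 1.050 m/day.

1.05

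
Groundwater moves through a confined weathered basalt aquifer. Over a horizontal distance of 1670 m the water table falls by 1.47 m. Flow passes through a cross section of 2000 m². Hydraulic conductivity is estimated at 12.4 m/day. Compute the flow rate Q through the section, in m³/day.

21.8

Hydraulic gradient i = Δh / L = 1.47 / 1670 = 0.0008802.
Darcy's law: Q = K · A · i = 12.40 × 2000 × 0.0008802 = 21.83 m³/day.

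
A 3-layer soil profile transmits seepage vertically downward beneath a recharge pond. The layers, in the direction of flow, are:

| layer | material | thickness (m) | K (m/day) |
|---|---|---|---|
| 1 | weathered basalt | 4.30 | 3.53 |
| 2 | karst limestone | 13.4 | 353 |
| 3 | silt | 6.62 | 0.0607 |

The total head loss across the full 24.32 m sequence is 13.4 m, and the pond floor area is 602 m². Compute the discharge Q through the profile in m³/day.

73.1

Flow is perpendicular to layering, so the layers act in series and the equivalent K is the thickness-weighted harmonic mean.
Total thickness L = 4.30 + 13.4 + 6.62 = 24.32 m.
Σ(b_i/K_i) = 4.30/3.53 + 13.4/353 + 6.62/0.0607 = 110.3 d.
K_eq = L / Σ(b_i/K_i) = 24.32 / 110.3 = 0.2205 m/day.
Q = K_eq · A · (Δh/L) = 0.2205 × 602 × (13.4/24.32) = 73.12 m³/day.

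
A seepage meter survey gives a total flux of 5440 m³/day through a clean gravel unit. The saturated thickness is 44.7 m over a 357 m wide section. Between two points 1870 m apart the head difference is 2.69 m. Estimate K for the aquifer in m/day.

237

Cross-sectional area A = 357 × 44.7 = 15958 m².
Hydraulic gradient i = Δh / L = 2.69 / 1870 = 0.001439.
From Q = K·A·i, K = Q / (A·i) = 5440 / (15958 × 0.001439) = 237.0 m/day.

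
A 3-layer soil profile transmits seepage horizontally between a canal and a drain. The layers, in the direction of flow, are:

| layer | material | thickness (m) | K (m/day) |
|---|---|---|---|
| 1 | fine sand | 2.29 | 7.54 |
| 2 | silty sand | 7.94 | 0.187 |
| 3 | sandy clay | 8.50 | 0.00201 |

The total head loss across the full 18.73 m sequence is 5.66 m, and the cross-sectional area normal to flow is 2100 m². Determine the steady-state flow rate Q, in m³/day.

2.78

Flow is perpendicular to layering, so the layers act in series and the equivalent K is the thickness-weighted harmonic mean.
Total thickness L = 2.29 + 7.94 + 8.50 = 18.73 m.
Σ(b_i/K_i) = 2.29/7.54 + 7.94/0.187 + 8.50/0.00201 = 4272 d.
K_eq = L / Σ(b_i/K_i) = 18.73 / 4272 = 0.004385 m/day.
Q = K_eq · A · (Δh/L) = 0.004385 × 2100 × (5.66/18.73) = 2.783 m³/day.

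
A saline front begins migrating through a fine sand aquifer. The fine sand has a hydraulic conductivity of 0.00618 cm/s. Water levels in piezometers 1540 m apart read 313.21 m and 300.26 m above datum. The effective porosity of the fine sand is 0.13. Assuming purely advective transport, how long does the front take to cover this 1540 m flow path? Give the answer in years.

Convert K: 0.00618 cm/s × 864 = 5.340 m/day.
Hydraulic gradient i = (313.21 − 300.26) / 1540 = 12.95 / 1540 = 0.008409.
Darcy flux q = K · i = 5.340 × 0.008409 = 0.04490 m/day.
Seepage velocity v = q / n_e = 0.04490 / 0.13 = 0.3454 m/day.
Travel time t = L / v = 1540 / 0.3454 = 4459 days = 12.21 years.

12.2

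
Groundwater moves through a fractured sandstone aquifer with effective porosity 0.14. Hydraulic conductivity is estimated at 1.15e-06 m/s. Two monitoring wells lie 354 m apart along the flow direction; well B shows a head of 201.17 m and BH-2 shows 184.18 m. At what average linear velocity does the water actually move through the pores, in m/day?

0.0341

Convert K: 1.15e-06 m/s × 86400 = 0.09936 m/day.
Hydraulic gradient i = (201.17 − 184.18) / 354 = 16.99 / 354 = 0.04799.
Darcy flux q = K · i = 0.09936 × 0.04799 = 0.004769 m/day.
Seepage velocity v = q / n_e = 0.004769 / 0.14 = 0.03406 m/day.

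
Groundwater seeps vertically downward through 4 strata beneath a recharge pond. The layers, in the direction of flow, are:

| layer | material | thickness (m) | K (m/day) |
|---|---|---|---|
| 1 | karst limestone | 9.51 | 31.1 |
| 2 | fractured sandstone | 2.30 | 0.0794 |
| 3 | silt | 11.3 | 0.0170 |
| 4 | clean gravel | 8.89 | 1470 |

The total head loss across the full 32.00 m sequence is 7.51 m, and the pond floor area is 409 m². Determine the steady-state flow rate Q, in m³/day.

Flow is perpendicular to layering, so the layers act in series and the equivalent K is the thickness-weighted harmonic mean.
Total thickness L = 9.51 + 2.30 + 11.3 + 8.89 = 32.00 m.
Σ(b_i/K_i) = 9.51/31.1 + 2.30/0.0794 + 11.3/0.0170 + 8.89/1470 = 694.0 d.
K_eq = L / Σ(b_i/K_i) = 32.00 / 694.0 = 0.04611 m/day.
Q = K_eq · A · (Δh/L) = 0.04611 × 409 × (7.51/32.00) = 4.426 m³/day.

4.43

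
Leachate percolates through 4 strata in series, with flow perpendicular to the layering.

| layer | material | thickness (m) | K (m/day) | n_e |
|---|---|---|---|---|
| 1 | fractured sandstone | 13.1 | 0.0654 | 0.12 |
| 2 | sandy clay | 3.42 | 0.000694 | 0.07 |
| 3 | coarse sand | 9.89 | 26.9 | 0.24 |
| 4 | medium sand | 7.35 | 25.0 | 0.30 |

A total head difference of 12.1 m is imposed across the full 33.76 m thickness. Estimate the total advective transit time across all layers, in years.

7.42

With flow normal to the layers, continuity requires the same specific discharge q through every layer.
Σ(b_i/K_i) = 13.1/0.0654 + 3.42/0.000694 + 9.89/26.9 + 7.35/25.0 = 5129 d.
q = Δh / Σ(b_i/K_i) = 12.1 / 5129 = 0.002359 m/day.
In each layer the seepage velocity is v_i = q/n_i, so the layer transit time is t_i = b_i·n_i / q:
  layer 1 (fractured sandstone): t_1 = 13.1 × 0.12 / 0.002359 = 666.3 d
  layer 2 (sandy clay): t_2 = 3.42 × 0.07 / 0.002359 = 101.5 d
  layer 3 (coarse sand): t_3 = 9.89 × 0.24 / 0.002359 = 1006 d
  layer 4 (medium sand): t_4 = 7.35 × 0.30 / 0.002359 = 934.7 d
Total t = Σ t_i = 2709 days = 7.416 years.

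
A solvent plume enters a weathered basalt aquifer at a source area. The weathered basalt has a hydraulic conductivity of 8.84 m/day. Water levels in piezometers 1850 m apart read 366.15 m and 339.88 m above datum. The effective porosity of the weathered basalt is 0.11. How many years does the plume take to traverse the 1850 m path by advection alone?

4.44

Hydraulic gradient i = (366.15 − 339.88) / 1850 = 26.27 / 1850 = 0.01420.
Darcy flux q = K · i = 8.840 × 0.01420 = 0.1255 m/day.
Seepage velocity v = q / n_e = 0.1255 / 0.11 = 1.141 m/day.
Travel time t = L / v = 1850 / 1.141 = 1621 days = 4.438 years.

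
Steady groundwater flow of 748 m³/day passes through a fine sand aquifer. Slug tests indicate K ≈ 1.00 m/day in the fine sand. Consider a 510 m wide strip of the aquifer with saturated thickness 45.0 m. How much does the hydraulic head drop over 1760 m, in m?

Cross-sectional area A = 510 × 45.0 = 22950 m².
From Q = K·A·i, i = Q / (K·A) = 748 / (1.000 × 22950) = 0.03259.
Head loss Δh = i · L = 0.03259 × 1760 = 57.36 m.

57.4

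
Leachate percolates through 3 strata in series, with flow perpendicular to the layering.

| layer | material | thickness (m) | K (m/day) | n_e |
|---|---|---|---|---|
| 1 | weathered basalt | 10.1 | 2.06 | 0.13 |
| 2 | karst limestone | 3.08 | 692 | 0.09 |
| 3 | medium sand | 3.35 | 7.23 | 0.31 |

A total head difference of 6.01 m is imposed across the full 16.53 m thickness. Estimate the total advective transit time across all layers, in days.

With flow normal to the layers, continuity requires the same specific discharge q through every layer.
Σ(b_i/K_i) = 10.1/2.06 + 3.08/692 + 3.35/7.23 = 5.371 d.
q = Δh / Σ(b_i/K_i) = 6.01 / 5.371 = 1.119 m/day.
In each layer the seepage velocity is v_i = q/n_i, so the layer transit time is t_i = b_i·n_i / q:
  layer 1 (weathered basalt): t_1 = 10.1 × 0.13 / 1.119 = 1.173 d
  layer 2 (karst limestone): t_2 = 3.08 × 0.09 / 1.119 = 0.2477 d
  layer 3 (medium sand): t_3 = 3.35 × 0.31 / 1.119 = 0.9280 d
Total t = Σ t_i = 2.349 days.

2.35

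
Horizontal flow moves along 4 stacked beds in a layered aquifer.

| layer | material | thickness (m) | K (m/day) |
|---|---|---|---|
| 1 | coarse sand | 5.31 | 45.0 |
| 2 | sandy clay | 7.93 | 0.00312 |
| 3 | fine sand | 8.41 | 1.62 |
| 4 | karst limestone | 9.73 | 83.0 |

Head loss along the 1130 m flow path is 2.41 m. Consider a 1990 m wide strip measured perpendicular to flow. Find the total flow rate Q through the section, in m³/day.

Flow is parallel to layering, so each bed carries its own Darcy discharge and the transmissivities add.
Σ(K_i·b_i) = 45.0×5.31 + 0.00312×7.93 + 1.62×8.41 + 83.0×9.73 = 1060 m²/day.
Hydraulic gradient i = Δh / L = 2.41 / 1130 = 0.002133.
Q = Σ(K_i·b_i) · W · i = 1060 × 1990 × 0.002133 = 4500 m³/day.

4500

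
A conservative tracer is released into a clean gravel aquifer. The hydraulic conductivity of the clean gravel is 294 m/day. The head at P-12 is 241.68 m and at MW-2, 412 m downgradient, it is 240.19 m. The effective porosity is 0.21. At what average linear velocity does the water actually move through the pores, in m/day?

Hydraulic gradient i = (241.68 − 240.19) / 412 = 1.49 / 412 = 0.003617.
Darcy flux q = K · i = 294.0 × 0.003617 = 1.063 m/day.
Seepage velocity v = q / n_e = 1.063 / 0.21 = 5.063 m/day.

5.06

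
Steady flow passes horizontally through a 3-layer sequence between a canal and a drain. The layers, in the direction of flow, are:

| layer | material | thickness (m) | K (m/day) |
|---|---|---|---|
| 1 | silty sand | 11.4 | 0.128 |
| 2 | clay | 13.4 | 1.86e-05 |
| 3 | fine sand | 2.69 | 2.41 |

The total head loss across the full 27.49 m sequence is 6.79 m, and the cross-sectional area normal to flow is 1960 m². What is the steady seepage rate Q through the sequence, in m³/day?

Flow is perpendicular to layering, so the layers act in series and the equivalent K is the thickness-weighted harmonic mean.
Total thickness L = 11.4 + 13.4 + 2.69 = 27.49 m.
Σ(b_i/K_i) = 11.4/0.128 + 13.4/1.86e-05 + 2.69/2.41 = 7.205e+05 d.
K_eq = L / Σ(b_i/K_i) = 27.49 / 7.205e+05 = 3.815e-05 m/day.
Q = K_eq · A · (Δh/L) = 3.815e-05 × 1960 × (6.79/27.49) = 0.01847 m³/day.

0.0185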